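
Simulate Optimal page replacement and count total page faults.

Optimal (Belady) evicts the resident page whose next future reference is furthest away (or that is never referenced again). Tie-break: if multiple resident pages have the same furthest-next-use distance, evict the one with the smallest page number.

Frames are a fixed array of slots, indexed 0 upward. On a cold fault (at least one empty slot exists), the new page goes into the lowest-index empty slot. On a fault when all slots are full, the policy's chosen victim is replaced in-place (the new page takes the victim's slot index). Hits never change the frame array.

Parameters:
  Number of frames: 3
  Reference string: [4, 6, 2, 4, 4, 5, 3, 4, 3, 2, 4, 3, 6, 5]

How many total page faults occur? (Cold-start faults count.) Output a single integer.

Step 0: ref 4 → FAULT, frames=[4,-,-]
Step 1: ref 6 → FAULT, frames=[4,6,-]
Step 2: ref 2 → FAULT, frames=[4,6,2]
Step 3: ref 4 → HIT, frames=[4,6,2]
Step 4: ref 4 → HIT, frames=[4,6,2]
Step 5: ref 5 → FAULT (evict 6), frames=[4,5,2]
Step 6: ref 3 → FAULT (evict 5), frames=[4,3,2]
Step 7: ref 4 → HIT, frames=[4,3,2]
Step 8: ref 3 → HIT, frames=[4,3,2]
Step 9: ref 2 → HIT, frames=[4,3,2]
Step 10: ref 4 → HIT, frames=[4,3,2]
Step 11: ref 3 → HIT, frames=[4,3,2]
Step 12: ref 6 → FAULT (evict 2), frames=[4,3,6]
Step 13: ref 5 → FAULT (evict 3), frames=[4,5,6]
Total faults: 7

Answer: 7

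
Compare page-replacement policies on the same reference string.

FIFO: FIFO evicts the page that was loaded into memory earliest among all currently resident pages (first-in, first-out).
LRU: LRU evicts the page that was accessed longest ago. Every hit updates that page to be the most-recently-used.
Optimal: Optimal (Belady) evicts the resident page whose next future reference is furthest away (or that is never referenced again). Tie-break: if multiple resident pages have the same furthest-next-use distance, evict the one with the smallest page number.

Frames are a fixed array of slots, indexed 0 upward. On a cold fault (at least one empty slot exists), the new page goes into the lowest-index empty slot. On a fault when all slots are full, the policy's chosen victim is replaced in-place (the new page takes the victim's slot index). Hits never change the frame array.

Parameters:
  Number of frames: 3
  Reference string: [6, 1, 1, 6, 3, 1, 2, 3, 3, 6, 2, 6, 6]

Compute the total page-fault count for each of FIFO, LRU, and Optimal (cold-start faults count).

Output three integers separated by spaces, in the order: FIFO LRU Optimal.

Answer: 5 5 4

Derivation:
--- FIFO ---
  step 0: ref 6 -> FAULT, frames=[6,-,-] (faults so far: 1)
  step 1: ref 1 -> FAULT, frames=[6,1,-] (faults so far: 2)
  step 2: ref 1 -> HIT, frames=[6,1,-] (faults so far: 2)
  step 3: ref 6 -> HIT, frames=[6,1,-] (faults so far: 2)
  step 4: ref 3 -> FAULT, frames=[6,1,3] (faults so far: 3)
  step 5: ref 1 -> HIT, frames=[6,1,3] (faults so far: 3)
  step 6: ref 2 -> FAULT, evict 6, frames=[2,1,3] (faults so far: 4)
  step 7: ref 3 -> HIT, frames=[2,1,3] (faults so far: 4)
  step 8: ref 3 -> HIT, frames=[2,1,3] (faults so far: 4)
  step 9: ref 6 -> FAULT, evict 1, frames=[2,6,3] (faults so far: 5)
  step 10: ref 2 -> HIT, frames=[2,6,3] (faults so far: 5)
  step 11: ref 6 -> HIT, frames=[2,6,3] (faults so far: 5)
  step 12: ref 6 -> HIT, frames=[2,6,3] (faults so far: 5)
  FIFO total faults: 5
--- LRU ---
  step 0: ref 6 -> FAULT, frames=[6,-,-] (faults so far: 1)
  step 1: ref 1 -> FAULT, frames=[6,1,-] (faults so far: 2)
  step 2: ref 1 -> HIT, frames=[6,1,-] (faults so far: 2)
  step 3: ref 6 -> HIT, frames=[6,1,-] (faults so far: 2)
  step 4: ref 3 -> FAULT, frames=[6,1,3] (faults so far: 3)
  step 5: ref 1 -> HIT, frames=[6,1,3] (faults so far: 3)
  step 6: ref 2 -> FAULT, evict 6, frames=[2,1,3] (faults so far: 4)
  step 7: ref 3 -> HIT, frames=[2,1,3] (faults so far: 4)
  step 8: ref 3 -> HIT, frames=[2,1,3] (faults so far: 4)
  step 9: ref 6 -> FAULT, evict 1, frames=[2,6,3] (faults so far: 5)
  step 10: ref 2 -> HIT, frames=[2,6,3] (faults so far: 5)
  step 11: ref 6 -> HIT, frames=[2,6,3] (faults so far: 5)
  step 12: ref 6 -> HIT, frames=[2,6,3] (faults so far: 5)
  LRU total faults: 5
--- Optimal ---
  step 0: ref 6 -> FAULT, frames=[6,-,-] (faults so far: 1)
  step 1: ref 1 -> FAULT, frames=[6,1,-] (faults so far: 2)
  step 2: ref 1 -> HIT, frames=[6,1,-] (faults so far: 2)
  step 3: ref 6 -> HIT, frames=[6,1,-] (faults so far: 2)
  step 4: ref 3 -> FAULT, frames=[6,1,3] (faults so far: 3)
  step 5: ref 1 -> HIT, frames=[6,1,3] (faults so far: 3)
  step 6: ref 2 -> FAULT, evict 1, frames=[6,2,3] (faults so far: 4)
  step 7: ref 3 -> HIT, frames=[6,2,3] (faults so far: 4)
  step 8: ref 3 -> HIT, frames=[6,2,3] (faults so far: 4)
  step 9: ref 6 -> HIT, frames=[6,2,3] (faults so far: 4)
  step 10: ref 2 -> HIT, frames=[6,2,3] (faults so far: 4)
  step 11: ref 6 -> HIT, frames=[6,2,3] (faults so far: 4)
  step 12: ref 6 -> HIT, frames=[6,2,3] (faults so far: 4)
  Optimal total faults: 4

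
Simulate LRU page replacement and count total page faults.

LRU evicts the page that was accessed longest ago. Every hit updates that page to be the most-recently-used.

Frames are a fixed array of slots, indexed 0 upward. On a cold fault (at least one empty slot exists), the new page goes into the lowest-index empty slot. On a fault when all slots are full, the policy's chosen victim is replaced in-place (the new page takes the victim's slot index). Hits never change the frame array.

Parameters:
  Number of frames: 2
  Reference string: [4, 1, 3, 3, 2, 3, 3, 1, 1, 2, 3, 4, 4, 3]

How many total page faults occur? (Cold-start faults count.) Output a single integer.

Answer: 8

Derivation:
Step 0: ref 4 → FAULT, frames=[4,-]
Step 1: ref 1 → FAULT, frames=[4,1]
Step 2: ref 3 → FAULT (evict 4), frames=[3,1]
Step 3: ref 3 → HIT, frames=[3,1]
Step 4: ref 2 → FAULT (evict 1), frames=[3,2]
Step 5: ref 3 → HIT, frames=[3,2]
Step 6: ref 3 → HIT, frames=[3,2]
Step 7: ref 1 → FAULT (evict 2), frames=[3,1]
Step 8: ref 1 → HIT, frames=[3,1]
Step 9: ref 2 → FAULT (evict 3), frames=[2,1]
Step 10: ref 3 → FAULT (evict 1), frames=[2,3]
Step 11: ref 4 → FAULT (evict 2), frames=[4,3]
Step 12: ref 4 → HIT, frames=[4,3]
Step 13: ref 3 → HIT, frames=[4,3]
Total faults: 8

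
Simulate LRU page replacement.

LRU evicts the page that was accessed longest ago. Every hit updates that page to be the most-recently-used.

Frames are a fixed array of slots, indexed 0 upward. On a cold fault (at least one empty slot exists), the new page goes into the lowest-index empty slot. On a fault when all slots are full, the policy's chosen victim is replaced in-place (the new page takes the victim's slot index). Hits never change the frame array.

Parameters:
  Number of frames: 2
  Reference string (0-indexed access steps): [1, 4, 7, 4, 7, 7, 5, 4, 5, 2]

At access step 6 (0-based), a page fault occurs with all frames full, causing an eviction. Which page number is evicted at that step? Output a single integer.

Step 0: ref 1 -> FAULT, frames=[1,-]
Step 1: ref 4 -> FAULT, frames=[1,4]
Step 2: ref 7 -> FAULT, evict 1, frames=[7,4]
Step 3: ref 4 -> HIT, frames=[7,4]
Step 4: ref 7 -> HIT, frames=[7,4]
Step 5: ref 7 -> HIT, frames=[7,4]
Step 6: ref 5 -> FAULT, evict 4, frames=[7,5]
At step 6: evicted page 4

Answer: 4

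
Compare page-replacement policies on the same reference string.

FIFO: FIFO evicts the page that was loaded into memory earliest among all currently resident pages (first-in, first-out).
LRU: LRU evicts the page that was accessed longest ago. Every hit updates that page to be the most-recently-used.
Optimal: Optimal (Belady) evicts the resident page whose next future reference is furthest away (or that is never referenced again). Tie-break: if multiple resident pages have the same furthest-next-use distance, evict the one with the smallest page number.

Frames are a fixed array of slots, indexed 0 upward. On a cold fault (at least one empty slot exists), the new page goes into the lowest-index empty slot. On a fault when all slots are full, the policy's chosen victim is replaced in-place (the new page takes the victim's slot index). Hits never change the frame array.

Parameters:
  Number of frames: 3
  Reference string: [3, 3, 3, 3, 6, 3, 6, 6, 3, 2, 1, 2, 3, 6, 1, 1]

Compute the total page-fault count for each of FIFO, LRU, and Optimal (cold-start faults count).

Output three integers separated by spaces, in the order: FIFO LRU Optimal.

--- FIFO ---
  step 0: ref 3 -> FAULT, frames=[3,-,-] (faults so far: 1)
  step 1: ref 3 -> HIT, frames=[3,-,-] (faults so far: 1)
  step 2: ref 3 -> HIT, frames=[3,-,-] (faults so far: 1)
  step 3: ref 3 -> HIT, frames=[3,-,-] (faults so far: 1)
  step 4: ref 6 -> FAULT, frames=[3,6,-] (faults so far: 2)
  step 5: ref 3 -> HIT, frames=[3,6,-] (faults so far: 2)
  step 6: ref 6 -> HIT, frames=[3,6,-] (faults so far: 2)
  step 7: ref 6 -> HIT, frames=[3,6,-] (faults so far: 2)
  step 8: ref 3 -> HIT, frames=[3,6,-] (faults so far: 2)
  step 9: ref 2 -> FAULT, frames=[3,6,2] (faults so far: 3)
  step 10: ref 1 -> FAULT, evict 3, frames=[1,6,2] (faults so far: 4)
  step 11: ref 2 -> HIT, frames=[1,6,2] (faults so far: 4)
  step 12: ref 3 -> FAULT, evict 6, frames=[1,3,2] (faults so far: 5)
  step 13: ref 6 -> FAULT, evict 2, frames=[1,3,6] (faults so far: 6)
  step 14: ref 1 -> HIT, frames=[1,3,6] (faults so far: 6)
  step 15: ref 1 -> HIT, frames=[1,3,6] (faults so far: 6)
  FIFO total faults: 6
--- LRU ---
  step 0: ref 3 -> FAULT, frames=[3,-,-] (faults so far: 1)
  step 1: ref 3 -> HIT, frames=[3,-,-] (faults so far: 1)
  step 2: ref 3 -> HIT, frames=[3,-,-] (faults so far: 1)
  step 3: ref 3 -> HIT, frames=[3,-,-] (faults so far: 1)
  step 4: ref 6 -> FAULT, frames=[3,6,-] (faults so far: 2)
  step 5: ref 3 -> HIT, frames=[3,6,-] (faults so far: 2)
  step 6: ref 6 -> HIT, frames=[3,6,-] (faults so far: 2)
  step 7: ref 6 -> HIT, frames=[3,6,-] (faults so far: 2)
  step 8: ref 3 -> HIT, frames=[3,6,-] (faults so far: 2)
  step 9: ref 2 -> FAULT, frames=[3,6,2] (faults so far: 3)
  step 10: ref 1 -> FAULT, evict 6, frames=[3,1,2] (faults so far: 4)
  step 11: ref 2 -> HIT, frames=[3,1,2] (faults so far: 4)
  step 12: ref 3 -> HIT, frames=[3,1,2] (faults so far: 4)
  step 13: ref 6 -> FAULT, evict 1, frames=[3,6,2] (faults so far: 5)
  step 14: ref 1 -> FAULT, evict 2, frames=[3,6,1] (faults so far: 6)
  step 15: ref 1 -> HIT, frames=[3,6,1] (faults so far: 6)
  LRU total faults: 6
--- Optimal ---
  step 0: ref 3 -> FAULT, frames=[3,-,-] (faults so far: 1)
  step 1: ref 3 -> HIT, frames=[3,-,-] (faults so far: 1)
  step 2: ref 3 -> HIT, frames=[3,-,-] (faults so far: 1)
  step 3: ref 3 -> HIT, frames=[3,-,-] (faults so far: 1)
  step 4: ref 6 -> FAULT, frames=[3,6,-] (faults so far: 2)
  step 5: ref 3 -> HIT, frames=[3,6,-] (faults so far: 2)
  step 6: ref 6 -> HIT, frames=[3,6,-] (faults so far: 2)
  step 7: ref 6 -> HIT, frames=[3,6,-] (faults so far: 2)
  step 8: ref 3 -> HIT, frames=[3,6,-] (faults so far: 2)
  step 9: ref 2 -> FAULT, frames=[3,6,2] (faults so far: 3)
  step 10: ref 1 -> FAULT, evict 6, frames=[3,1,2] (faults so far: 4)
  step 11: ref 2 -> HIT, frames=[3,1,2] (faults so far: 4)
  step 12: ref 3 -> HIT, frames=[3,1,2] (faults so far: 4)
  step 13: ref 6 -> FAULT, evict 2, frames=[3,1,6] (faults so far: 5)
  step 14: ref 1 -> HIT, frames=[3,1,6] (faults so far: 5)
  step 15: ref 1 -> HIT, frames=[3,1,6] (faults so far: 5)
  Optimal total faults: 5

Answer: 6 6 5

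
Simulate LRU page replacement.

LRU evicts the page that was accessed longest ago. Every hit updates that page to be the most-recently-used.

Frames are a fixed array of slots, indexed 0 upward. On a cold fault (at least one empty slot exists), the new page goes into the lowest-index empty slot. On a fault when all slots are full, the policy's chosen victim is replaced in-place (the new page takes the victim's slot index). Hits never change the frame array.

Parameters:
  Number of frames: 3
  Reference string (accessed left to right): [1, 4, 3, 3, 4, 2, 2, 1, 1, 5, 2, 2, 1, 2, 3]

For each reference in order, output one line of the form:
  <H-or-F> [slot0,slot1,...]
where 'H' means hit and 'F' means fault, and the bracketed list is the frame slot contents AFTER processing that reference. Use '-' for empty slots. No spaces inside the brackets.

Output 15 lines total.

F [1,-,-]
F [1,4,-]
F [1,4,3]
H [1,4,3]
H [1,4,3]
F [2,4,3]
H [2,4,3]
F [2,4,1]
H [2,4,1]
F [2,5,1]
H [2,5,1]
H [2,5,1]
H [2,5,1]
H [2,5,1]
F [2,3,1]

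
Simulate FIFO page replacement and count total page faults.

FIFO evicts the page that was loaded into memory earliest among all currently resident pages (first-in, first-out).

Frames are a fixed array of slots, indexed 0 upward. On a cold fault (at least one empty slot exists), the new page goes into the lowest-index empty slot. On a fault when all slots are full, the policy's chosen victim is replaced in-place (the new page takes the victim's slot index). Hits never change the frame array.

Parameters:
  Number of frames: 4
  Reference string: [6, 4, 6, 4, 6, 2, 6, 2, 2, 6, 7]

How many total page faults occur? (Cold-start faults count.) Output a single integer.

Step 0: ref 6 → FAULT, frames=[6,-,-,-]
Step 1: ref 4 → FAULT, frames=[6,4,-,-]
Step 2: ref 6 → HIT, frames=[6,4,-,-]
Step 3: ref 4 → HIT, frames=[6,4,-,-]
Step 4: ref 6 → HIT, frames=[6,4,-,-]
Step 5: ref 2 → FAULT, frames=[6,4,2,-]
Step 6: ref 6 → HIT, frames=[6,4,2,-]
Step 7: ref 2 → HIT, frames=[6,4,2,-]
Step 8: ref 2 → HIT, frames=[6,4,2,-]
Step 9: ref 6 → HIT, frames=[6,4,2,-]
Step 10: ref 7 → FAULT, frames=[6,4,2,7]
Total faults: 4

Answer: 4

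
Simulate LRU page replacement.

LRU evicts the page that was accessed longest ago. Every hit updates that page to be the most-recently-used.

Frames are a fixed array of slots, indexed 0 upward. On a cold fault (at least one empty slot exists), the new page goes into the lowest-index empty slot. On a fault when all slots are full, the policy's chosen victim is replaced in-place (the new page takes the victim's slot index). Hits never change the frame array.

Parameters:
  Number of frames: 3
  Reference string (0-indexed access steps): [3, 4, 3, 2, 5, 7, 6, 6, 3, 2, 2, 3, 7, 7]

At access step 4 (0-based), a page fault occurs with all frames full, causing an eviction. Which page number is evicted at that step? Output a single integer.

Step 0: ref 3 -> FAULT, frames=[3,-,-]
Step 1: ref 4 -> FAULT, frames=[3,4,-]
Step 2: ref 3 -> HIT, frames=[3,4,-]
Step 3: ref 2 -> FAULT, frames=[3,4,2]
Step 4: ref 5 -> FAULT, evict 4, frames=[3,5,2]
At step 4: evicted page 4

Answer: 4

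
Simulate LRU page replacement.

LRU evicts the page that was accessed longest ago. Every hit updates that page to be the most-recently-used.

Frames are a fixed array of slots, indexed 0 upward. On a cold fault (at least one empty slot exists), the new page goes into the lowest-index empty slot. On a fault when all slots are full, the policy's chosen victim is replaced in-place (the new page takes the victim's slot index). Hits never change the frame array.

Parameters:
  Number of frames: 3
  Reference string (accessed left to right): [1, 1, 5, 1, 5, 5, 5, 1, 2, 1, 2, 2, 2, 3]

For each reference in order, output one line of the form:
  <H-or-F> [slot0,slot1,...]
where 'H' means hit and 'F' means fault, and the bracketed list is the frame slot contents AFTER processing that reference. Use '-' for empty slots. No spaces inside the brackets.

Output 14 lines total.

F [1,-,-]
H [1,-,-]
F [1,5,-]
H [1,5,-]
H [1,5,-]
H [1,5,-]
H [1,5,-]
H [1,5,-]
F [1,5,2]
H [1,5,2]
H [1,5,2]
H [1,5,2]
H [1,5,2]
F [1,3,2]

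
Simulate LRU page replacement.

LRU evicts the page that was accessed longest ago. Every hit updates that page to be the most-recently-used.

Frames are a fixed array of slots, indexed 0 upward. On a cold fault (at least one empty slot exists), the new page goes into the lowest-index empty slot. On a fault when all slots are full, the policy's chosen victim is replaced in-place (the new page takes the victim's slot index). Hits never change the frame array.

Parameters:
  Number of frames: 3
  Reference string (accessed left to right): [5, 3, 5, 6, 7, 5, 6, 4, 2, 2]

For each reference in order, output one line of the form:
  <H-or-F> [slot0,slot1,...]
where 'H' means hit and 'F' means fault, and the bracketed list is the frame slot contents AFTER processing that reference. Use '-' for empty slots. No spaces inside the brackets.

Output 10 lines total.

F [5,-,-]
F [5,3,-]
H [5,3,-]
F [5,3,6]
F [5,7,6]
H [5,7,6]
H [5,7,6]
F [5,4,6]
F [2,4,6]
H [2,4,6]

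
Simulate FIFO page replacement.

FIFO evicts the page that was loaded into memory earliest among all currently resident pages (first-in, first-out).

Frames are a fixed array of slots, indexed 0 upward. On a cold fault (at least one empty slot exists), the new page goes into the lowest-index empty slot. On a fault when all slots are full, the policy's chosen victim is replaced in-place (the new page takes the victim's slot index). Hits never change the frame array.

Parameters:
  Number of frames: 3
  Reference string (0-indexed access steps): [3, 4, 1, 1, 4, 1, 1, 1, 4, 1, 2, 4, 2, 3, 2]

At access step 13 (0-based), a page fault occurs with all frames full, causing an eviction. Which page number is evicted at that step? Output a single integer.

Step 0: ref 3 -> FAULT, frames=[3,-,-]
Step 1: ref 4 -> FAULT, frames=[3,4,-]
Step 2: ref 1 -> FAULT, frames=[3,4,1]
Step 3: ref 1 -> HIT, frames=[3,4,1]
Step 4: ref 4 -> HIT, frames=[3,4,1]
Step 5: ref 1 -> HIT, frames=[3,4,1]
Step 6: ref 1 -> HIT, frames=[3,4,1]
Step 7: ref 1 -> HIT, frames=[3,4,1]
Step 8: ref 4 -> HIT, frames=[3,4,1]
Step 9: ref 1 -> HIT, frames=[3,4,1]
Step 10: ref 2 -> FAULT, evict 3, frames=[2,4,1]
Step 11: ref 4 -> HIT, frames=[2,4,1]
Step 12: ref 2 -> HIT, frames=[2,4,1]
Step 13: ref 3 -> FAULT, evict 4, frames=[2,3,1]
At step 13: evicted page 4

Answer: 4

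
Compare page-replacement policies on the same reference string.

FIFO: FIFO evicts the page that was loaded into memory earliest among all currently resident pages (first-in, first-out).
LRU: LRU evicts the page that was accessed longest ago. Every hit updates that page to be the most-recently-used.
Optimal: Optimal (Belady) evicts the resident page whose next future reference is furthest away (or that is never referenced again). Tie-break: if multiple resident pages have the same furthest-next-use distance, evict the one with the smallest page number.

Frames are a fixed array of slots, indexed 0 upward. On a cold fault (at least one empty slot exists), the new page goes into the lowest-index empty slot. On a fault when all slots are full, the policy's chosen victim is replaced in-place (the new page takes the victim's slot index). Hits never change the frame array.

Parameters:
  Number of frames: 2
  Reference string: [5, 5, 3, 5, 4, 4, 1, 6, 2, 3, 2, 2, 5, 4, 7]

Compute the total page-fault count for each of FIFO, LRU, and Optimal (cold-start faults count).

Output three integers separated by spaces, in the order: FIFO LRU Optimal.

--- FIFO ---
  step 0: ref 5 -> FAULT, frames=[5,-] (faults so far: 1)
  step 1: ref 5 -> HIT, frames=[5,-] (faults so far: 1)
  step 2: ref 3 -> FAULT, frames=[5,3] (faults so far: 2)
  step 3: ref 5 -> HIT, frames=[5,3] (faults so far: 2)
  step 4: ref 4 -> FAULT, evict 5, frames=[4,3] (faults so far: 3)
  step 5: ref 4 -> HIT, frames=[4,3] (faults so far: 3)
  step 6: ref 1 -> FAULT, evict 3, frames=[4,1] (faults so far: 4)
  step 7: ref 6 -> FAULT, evict 4, frames=[6,1] (faults so far: 5)
  step 8: ref 2 -> FAULT, evict 1, frames=[6,2] (faults so far: 6)
  step 9: ref 3 -> FAULT, evict 6, frames=[3,2] (faults so far: 7)
  step 10: ref 2 -> HIT, frames=[3,2] (faults so far: 7)
  step 11: ref 2 -> HIT, frames=[3,2] (faults so far: 7)
  step 12: ref 5 -> FAULT, evict 2, frames=[3,5] (faults so far: 8)
  step 13: ref 4 -> FAULT, evict 3, frames=[4,5] (faults so far: 9)
  step 14: ref 7 -> FAULT, evict 5, frames=[4,7] (faults so far: 10)
  FIFO total faults: 10
--- LRU ---
  step 0: ref 5 -> FAULT, frames=[5,-] (faults so far: 1)
  step 1: ref 5 -> HIT, frames=[5,-] (faults so far: 1)
  step 2: ref 3 -> FAULT, frames=[5,3] (faults so far: 2)
  step 3: ref 5 -> HIT, frames=[5,3] (faults so far: 2)
  step 4: ref 4 -> FAULT, evict 3, frames=[5,4] (faults so far: 3)
  step 5: ref 4 -> HIT, frames=[5,4] (faults so far: 3)
  step 6: ref 1 -> FAULT, evict 5, frames=[1,4] (faults so far: 4)
  step 7: ref 6 -> FAULT, evict 4, frames=[1,6] (faults so far: 5)
  step 8: ref 2 -> FAULT, evict 1, frames=[2,6] (faults so far: 6)
  step 9: ref 3 -> FAULT, evict 6, frames=[2,3] (faults so far: 7)
  step 10: ref 2 -> HIT, frames=[2,3] (faults so far: 7)
  step 11: ref 2 -> HIT, frames=[2,3] (faults so far: 7)
  step 12: ref 5 -> FAULT, evict 3, frames=[2,5] (faults so far: 8)
  step 13: ref 4 -> FAULT, evict 2, frames=[4,5] (faults so far: 9)
  step 14: ref 7 -> FAULT, evict 5, frames=[4,7] (faults so far: 10)
  LRU total faults: 10
--- Optimal ---
  step 0: ref 5 -> FAULT, frames=[5,-] (faults so far: 1)
  step 1: ref 5 -> HIT, frames=[5,-] (faults so far: 1)
  step 2: ref 3 -> FAULT, frames=[5,3] (faults so far: 2)
  step 3: ref 5 -> HIT, frames=[5,3] (faults so far: 2)
  step 4: ref 4 -> FAULT, evict 5, frames=[4,3] (faults so far: 3)
  step 5: ref 4 -> HIT, frames=[4,3] (faults so far: 3)
  step 6: ref 1 -> FAULT, evict 4, frames=[1,3] (faults so far: 4)
  step 7: ref 6 -> FAULT, evict 1, frames=[6,3] (faults so far: 5)
  step 8: ref 2 -> FAULT, evict 6, frames=[2,3] (faults so far: 6)
  step 9: ref 3 -> HIT, frames=[2,3] (faults so far: 6)
  step 10: ref 2 -> HIT, frames=[2,3] (faults so far: 6)
  step 11: ref 2 -> HIT, frames=[2,3] (faults so far: 6)
  step 12: ref 5 -> FAULT, evict 2, frames=[5,3] (faults so far: 7)
  step 13: ref 4 -> FAULT, evict 3, frames=[5,4] (faults so far: 8)
  step 14: ref 7 -> FAULT, evict 4, frames=[5,7] (faults so far: 9)
  Optimal total faults: 9

Answer: 10 10 9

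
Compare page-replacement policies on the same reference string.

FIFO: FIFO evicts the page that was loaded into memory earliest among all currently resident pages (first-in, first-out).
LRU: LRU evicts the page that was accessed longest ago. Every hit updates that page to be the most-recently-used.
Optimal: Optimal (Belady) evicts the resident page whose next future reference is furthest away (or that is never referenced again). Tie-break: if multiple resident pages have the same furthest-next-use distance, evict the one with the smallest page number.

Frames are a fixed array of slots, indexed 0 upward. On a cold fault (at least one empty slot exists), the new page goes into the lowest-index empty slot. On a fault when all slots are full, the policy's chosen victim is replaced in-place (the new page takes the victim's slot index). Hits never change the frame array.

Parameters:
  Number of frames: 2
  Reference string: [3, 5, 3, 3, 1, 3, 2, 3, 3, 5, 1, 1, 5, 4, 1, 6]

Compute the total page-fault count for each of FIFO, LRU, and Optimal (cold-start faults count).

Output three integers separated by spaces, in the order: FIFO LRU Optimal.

Answer: 9 9 8

Derivation:
--- FIFO ---
  step 0: ref 3 -> FAULT, frames=[3,-] (faults so far: 1)
  step 1: ref 5 -> FAULT, frames=[3,5] (faults so far: 2)
  step 2: ref 3 -> HIT, frames=[3,5] (faults so far: 2)
  step 3: ref 3 -> HIT, frames=[3,5] (faults so far: 2)
  step 4: ref 1 -> FAULT, evict 3, frames=[1,5] (faults so far: 3)
  step 5: ref 3 -> FAULT, evict 5, frames=[1,3] (faults so far: 4)
  step 6: ref 2 -> FAULT, evict 1, frames=[2,3] (faults so far: 5)
  step 7: ref 3 -> HIT, frames=[2,3] (faults so far: 5)
  step 8: ref 3 -> HIT, frames=[2,3] (faults so far: 5)
  step 9: ref 5 -> FAULT, evict 3, frames=[2,5] (faults so far: 6)
  step 10: ref 1 -> FAULT, evict 2, frames=[1,5] (faults so far: 7)
  step 11: ref 1 -> HIT, frames=[1,5] (faults so far: 7)
  step 12: ref 5 -> HIT, frames=[1,5] (faults so far: 7)
  step 13: ref 4 -> FAULT, evict 5, frames=[1,4] (faults so far: 8)
  step 14: ref 1 -> HIT, frames=[1,4] (faults so far: 8)
  step 15: ref 6 -> FAULT, evict 1, frames=[6,4] (faults so far: 9)
  FIFO total faults: 9
--- LRU ---
  step 0: ref 3 -> FAULT, frames=[3,-] (faults so far: 1)
  step 1: ref 5 -> FAULT, frames=[3,5] (faults so far: 2)
  step 2: ref 3 -> HIT, frames=[3,5] (faults so far: 2)
  step 3: ref 3 -> HIT, frames=[3,5] (faults so far: 2)
  step 4: ref 1 -> FAULT, evict 5, frames=[3,1] (faults so far: 3)
  step 5: ref 3 -> HIT, frames=[3,1] (faults so far: 3)
  step 6: ref 2 -> FAULT, evict 1, frames=[3,2] (faults so far: 4)
  step 7: ref 3 -> HIT, frames=[3,2] (faults so far: 4)
  step 8: ref 3 -> HIT, frames=[3,2] (faults so far: 4)
  step 9: ref 5 -> FAULT, evict 2, frames=[3,5] (faults so far: 5)
  step 10: ref 1 -> FAULT, evict 3, frames=[1,5] (faults so far: 6)
  step 11: ref 1 -> HIT, frames=[1,5] (faults so far: 6)
  step 12: ref 5 -> HIT, frames=[1,5] (faults so far: 6)
  step 13: ref 4 -> FAULT, evict 1, frames=[4,5] (faults so far: 7)
  step 14: ref 1 -> FAULT, evict 5, frames=[4,1] (faults so far: 8)
  step 15: ref 6 -> FAULT, evict 4, frames=[6,1] (faults so far: 9)
  LRU total faults: 9
--- Optimal ---
  step 0: ref 3 -> FAULT, frames=[3,-] (faults so far: 1)
  step 1: ref 5 -> FAULT, frames=[3,5] (faults so far: 2)
  step 2: ref 3 -> HIT, frames=[3,5] (faults so far: 2)
  step 3: ref 3 -> HIT, frames=[3,5] (faults so far: 2)
  step 4: ref 1 -> FAULT, evict 5, frames=[3,1] (faults so far: 3)
  step 5: ref 3 -> HIT, frames=[3,1] (faults so far: 3)
  step 6: ref 2 -> FAULT, evict 1, frames=[3,2] (faults so far: 4)
  step 7: ref 3 -> HIT, frames=[3,2] (faults so far: 4)
  step 8: ref 3 -> HIT, frames=[3,2] (faults so far: 4)
  step 9: ref 5 -> FAULT, evict 2, frames=[3,5] (faults so far: 5)
  step 10: ref 1 -> FAULT, evict 3, frames=[1,5] (faults so far: 6)
  step 11: ref 1 -> HIT, frames=[1,5] (faults so far: 6)
  step 12: ref 5 -> HIT, frames=[1,5] (faults so far: 6)
  step 13: ref 4 -> FAULT, evict 5, frames=[1,4] (faults so far: 7)
  step 14: ref 1 -> HIT, frames=[1,4] (faults so far: 7)
  step 15: ref 6 -> FAULT, evict 1, frames=[6,4] (faults so far: 8)
  Optimal total faults: 8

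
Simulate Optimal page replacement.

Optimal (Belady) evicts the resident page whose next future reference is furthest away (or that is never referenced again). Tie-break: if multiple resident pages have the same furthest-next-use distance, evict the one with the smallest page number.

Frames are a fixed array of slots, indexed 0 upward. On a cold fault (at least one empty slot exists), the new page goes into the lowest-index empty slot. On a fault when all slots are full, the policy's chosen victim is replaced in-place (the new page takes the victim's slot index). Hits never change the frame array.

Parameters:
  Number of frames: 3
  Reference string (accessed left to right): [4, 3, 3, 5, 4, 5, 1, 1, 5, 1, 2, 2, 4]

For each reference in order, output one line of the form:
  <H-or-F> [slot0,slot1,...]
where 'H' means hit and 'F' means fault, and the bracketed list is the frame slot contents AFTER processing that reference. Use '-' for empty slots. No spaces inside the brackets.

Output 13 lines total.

F [4,-,-]
F [4,3,-]
H [4,3,-]
F [4,3,5]
H [4,3,5]
H [4,3,5]
F [4,1,5]
H [4,1,5]
H [4,1,5]
H [4,1,5]
F [4,2,5]
H [4,2,5]
H [4,2,5]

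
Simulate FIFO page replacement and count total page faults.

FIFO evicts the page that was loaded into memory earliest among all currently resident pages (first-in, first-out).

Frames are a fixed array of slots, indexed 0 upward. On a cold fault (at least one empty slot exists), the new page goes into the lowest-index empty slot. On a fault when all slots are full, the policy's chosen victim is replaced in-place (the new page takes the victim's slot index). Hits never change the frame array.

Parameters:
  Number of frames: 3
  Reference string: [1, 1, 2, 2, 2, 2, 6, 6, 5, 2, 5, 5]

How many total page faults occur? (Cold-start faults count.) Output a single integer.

Step 0: ref 1 → FAULT, frames=[1,-,-]
Step 1: ref 1 → HIT, frames=[1,-,-]
Step 2: ref 2 → FAULT, frames=[1,2,-]
Step 3: ref 2 → HIT, frames=[1,2,-]
Step 4: ref 2 → HIT, frames=[1,2,-]
Step 5: ref 2 → HIT, frames=[1,2,-]
Step 6: ref 6 → FAULT, frames=[1,2,6]
Step 7: ref 6 → HIT, frames=[1,2,6]
Step 8: ref 5 → FAULT (evict 1), frames=[5,2,6]
Step 9: ref 2 → HIT, frames=[5,2,6]
Step 10: ref 5 → HIT, frames=[5,2,6]
Step 11: ref 5 → HIT, frames=[5,2,6]
Total faults: 4

Answer: 4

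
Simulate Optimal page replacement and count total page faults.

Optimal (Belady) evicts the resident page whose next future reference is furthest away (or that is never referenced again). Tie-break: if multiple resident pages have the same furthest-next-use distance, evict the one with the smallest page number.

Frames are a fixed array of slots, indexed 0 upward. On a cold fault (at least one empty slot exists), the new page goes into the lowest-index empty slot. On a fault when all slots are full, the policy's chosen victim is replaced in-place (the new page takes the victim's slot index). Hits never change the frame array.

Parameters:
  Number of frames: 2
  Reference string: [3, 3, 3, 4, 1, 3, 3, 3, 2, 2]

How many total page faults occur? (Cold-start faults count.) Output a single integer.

Step 0: ref 3 → FAULT, frames=[3,-]
Step 1: ref 3 → HIT, frames=[3,-]
Step 2: ref 3 → HIT, frames=[3,-]
Step 3: ref 4 → FAULT, frames=[3,4]
Step 4: ref 1 → FAULT (evict 4), frames=[3,1]
Step 5: ref 3 → HIT, frames=[3,1]
Step 6: ref 3 → HIT, frames=[3,1]
Step 7: ref 3 → HIT, frames=[3,1]
Step 8: ref 2 → FAULT (evict 1), frames=[3,2]
Step 9: ref 2 → HIT, frames=[3,2]
Total faults: 4

Answer: 4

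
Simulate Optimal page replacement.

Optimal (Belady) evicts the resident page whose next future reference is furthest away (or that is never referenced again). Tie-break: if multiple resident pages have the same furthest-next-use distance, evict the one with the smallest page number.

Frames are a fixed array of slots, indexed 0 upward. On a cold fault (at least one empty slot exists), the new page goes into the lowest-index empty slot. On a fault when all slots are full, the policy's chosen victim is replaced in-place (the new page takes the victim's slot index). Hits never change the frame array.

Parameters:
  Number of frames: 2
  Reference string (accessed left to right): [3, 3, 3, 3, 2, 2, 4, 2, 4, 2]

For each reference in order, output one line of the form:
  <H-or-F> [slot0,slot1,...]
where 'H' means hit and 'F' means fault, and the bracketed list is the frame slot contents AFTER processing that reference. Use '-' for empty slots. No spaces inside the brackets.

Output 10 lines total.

F [3,-]
H [3,-]
H [3,-]
H [3,-]
F [3,2]
H [3,2]
F [4,2]
H [4,2]
H [4,2]
H [4,2]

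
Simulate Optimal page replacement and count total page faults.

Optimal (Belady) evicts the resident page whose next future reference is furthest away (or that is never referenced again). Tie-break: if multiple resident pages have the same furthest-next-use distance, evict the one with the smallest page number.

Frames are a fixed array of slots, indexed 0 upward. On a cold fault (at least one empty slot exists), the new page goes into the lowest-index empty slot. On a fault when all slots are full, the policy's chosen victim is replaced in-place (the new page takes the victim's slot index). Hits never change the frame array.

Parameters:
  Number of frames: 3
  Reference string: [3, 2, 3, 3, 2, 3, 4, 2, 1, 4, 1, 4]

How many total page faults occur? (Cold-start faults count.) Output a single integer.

Answer: 4

Derivation:
Step 0: ref 3 → FAULT, frames=[3,-,-]
Step 1: ref 2 → FAULT, frames=[3,2,-]
Step 2: ref 3 → HIT, frames=[3,2,-]
Step 3: ref 3 → HIT, frames=[3,2,-]
Step 4: ref 2 → HIT, frames=[3,2,-]
Step 5: ref 3 → HIT, frames=[3,2,-]
Step 6: ref 4 → FAULT, frames=[3,2,4]
Step 7: ref 2 → HIT, frames=[3,2,4]
Step 8: ref 1 → FAULT (evict 2), frames=[3,1,4]
Step 9: ref 4 → HIT, frames=[3,1,4]
Step 10: ref 1 → HIT, frames=[3,1,4]
Step 11: ref 4 → HIT, frames=[3,1,4]
Total faults: 4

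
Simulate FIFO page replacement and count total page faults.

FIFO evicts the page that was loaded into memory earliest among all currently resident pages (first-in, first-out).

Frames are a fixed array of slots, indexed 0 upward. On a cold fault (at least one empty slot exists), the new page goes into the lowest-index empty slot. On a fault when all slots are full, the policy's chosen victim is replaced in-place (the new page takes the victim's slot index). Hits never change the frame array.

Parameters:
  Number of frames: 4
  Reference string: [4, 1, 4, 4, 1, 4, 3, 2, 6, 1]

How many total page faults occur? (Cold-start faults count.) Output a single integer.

Answer: 5

Derivation:
Step 0: ref 4 → FAULT, frames=[4,-,-,-]
Step 1: ref 1 → FAULT, frames=[4,1,-,-]
Step 2: ref 4 → HIT, frames=[4,1,-,-]
Step 3: ref 4 → HIT, frames=[4,1,-,-]
Step 4: ref 1 → HIT, frames=[4,1,-,-]
Step 5: ref 4 → HIT, frames=[4,1,-,-]
Step 6: ref 3 → FAULT, frames=[4,1,3,-]
Step 7: ref 2 → FAULT, frames=[4,1,3,2]
Step 8: ref 6 → FAULT (evict 4), frames=[6,1,3,2]
Step 9: ref 1 → HIT, frames=[6,1,3,2]
Total faults: 5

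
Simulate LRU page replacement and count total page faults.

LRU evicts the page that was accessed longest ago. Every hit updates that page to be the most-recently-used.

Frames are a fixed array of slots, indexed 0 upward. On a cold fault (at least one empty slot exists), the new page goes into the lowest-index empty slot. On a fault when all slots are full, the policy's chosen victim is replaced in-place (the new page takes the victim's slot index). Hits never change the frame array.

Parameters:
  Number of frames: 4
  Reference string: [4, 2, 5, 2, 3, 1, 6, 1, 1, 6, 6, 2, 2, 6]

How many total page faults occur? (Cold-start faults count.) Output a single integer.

Answer: 6

Derivation:
Step 0: ref 4 → FAULT, frames=[4,-,-,-]
Step 1: ref 2 → FAULT, frames=[4,2,-,-]
Step 2: ref 5 → FAULT, frames=[4,2,5,-]
Step 3: ref 2 → HIT, frames=[4,2,5,-]
Step 4: ref 3 → FAULT, frames=[4,2,5,3]
Step 5: ref 1 → FAULT (evict 4), frames=[1,2,5,3]
Step 6: ref 6 → FAULT (evict 5), frames=[1,2,6,3]
Step 7: ref 1 → HIT, frames=[1,2,6,3]
Step 8: ref 1 → HIT, frames=[1,2,6,3]
Step 9: ref 6 → HIT, frames=[1,2,6,3]
Step 10: ref 6 → HIT, frames=[1,2,6,3]
Step 11: ref 2 → HIT, frames=[1,2,6,3]
Step 12: ref 2 → HIT, frames=[1,2,6,3]
Step 13: ref 6 → HIT, frames=[1,2,6,3]
Total faults: 6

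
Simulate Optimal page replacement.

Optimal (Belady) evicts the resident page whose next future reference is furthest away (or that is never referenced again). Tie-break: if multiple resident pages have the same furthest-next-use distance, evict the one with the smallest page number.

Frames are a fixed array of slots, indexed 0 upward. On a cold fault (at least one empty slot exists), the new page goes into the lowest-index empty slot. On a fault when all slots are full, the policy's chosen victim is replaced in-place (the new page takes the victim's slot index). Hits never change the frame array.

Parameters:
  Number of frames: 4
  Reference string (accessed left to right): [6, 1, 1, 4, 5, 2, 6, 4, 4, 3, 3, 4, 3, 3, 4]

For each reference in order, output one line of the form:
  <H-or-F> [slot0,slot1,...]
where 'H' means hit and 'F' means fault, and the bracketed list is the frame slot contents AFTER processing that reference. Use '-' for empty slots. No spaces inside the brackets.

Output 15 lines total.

F [6,-,-,-]
F [6,1,-,-]
H [6,1,-,-]
F [6,1,4,-]
F [6,1,4,5]
F [6,2,4,5]
H [6,2,4,5]
H [6,2,4,5]
H [6,2,4,5]
F [6,3,4,5]
H [6,3,4,5]
H [6,3,4,5]
H [6,3,4,5]
H [6,3,4,5]
H [6,3,4,5]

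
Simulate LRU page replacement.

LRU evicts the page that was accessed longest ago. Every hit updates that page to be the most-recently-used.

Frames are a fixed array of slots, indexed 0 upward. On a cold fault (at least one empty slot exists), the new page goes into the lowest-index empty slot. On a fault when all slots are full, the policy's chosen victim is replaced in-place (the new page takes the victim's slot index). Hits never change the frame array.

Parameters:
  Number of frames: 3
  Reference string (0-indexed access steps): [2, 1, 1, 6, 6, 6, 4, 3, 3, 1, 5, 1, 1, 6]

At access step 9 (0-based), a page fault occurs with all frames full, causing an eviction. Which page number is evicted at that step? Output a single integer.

Step 0: ref 2 -> FAULT, frames=[2,-,-]
Step 1: ref 1 -> FAULT, frames=[2,1,-]
Step 2: ref 1 -> HIT, frames=[2,1,-]
Step 3: ref 6 -> FAULT, frames=[2,1,6]
Step 4: ref 6 -> HIT, frames=[2,1,6]
Step 5: ref 6 -> HIT, frames=[2,1,6]
Step 6: ref 4 -> FAULT, evict 2, frames=[4,1,6]
Step 7: ref 3 -> FAULT, evict 1, frames=[4,3,6]
Step 8: ref 3 -> HIT, frames=[4,3,6]
Step 9: ref 1 -> FAULT, evict 6, frames=[4,3,1]
At step 9: evicted page 6

Answer: 6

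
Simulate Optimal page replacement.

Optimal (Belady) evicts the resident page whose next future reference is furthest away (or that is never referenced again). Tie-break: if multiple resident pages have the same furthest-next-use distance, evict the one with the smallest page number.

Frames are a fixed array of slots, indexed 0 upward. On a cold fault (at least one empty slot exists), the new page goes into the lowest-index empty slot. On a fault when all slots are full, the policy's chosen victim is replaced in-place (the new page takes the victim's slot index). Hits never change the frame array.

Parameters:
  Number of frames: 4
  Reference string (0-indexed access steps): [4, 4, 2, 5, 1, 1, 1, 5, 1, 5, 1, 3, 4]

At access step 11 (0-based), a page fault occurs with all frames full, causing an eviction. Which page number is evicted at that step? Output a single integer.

Answer: 1

Derivation:
Step 0: ref 4 -> FAULT, frames=[4,-,-,-]
Step 1: ref 4 -> HIT, frames=[4,-,-,-]
Step 2: ref 2 -> FAULT, frames=[4,2,-,-]
Step 3: ref 5 -> FAULT, frames=[4,2,5,-]
Step 4: ref 1 -> FAULT, frames=[4,2,5,1]
Step 5: ref 1 -> HIT, frames=[4,2,5,1]
Step 6: ref 1 -> HIT, frames=[4,2,5,1]
Step 7: ref 5 -> HIT, frames=[4,2,5,1]
Step 8: ref 1 -> HIT, frames=[4,2,5,1]
Step 9: ref 5 -> HIT, frames=[4,2,5,1]
Step 10: ref 1 -> HIT, frames=[4,2,5,1]
Step 11: ref 3 -> FAULT, evict 1, frames=[4,2,5,3]
At step 11: evicted page 1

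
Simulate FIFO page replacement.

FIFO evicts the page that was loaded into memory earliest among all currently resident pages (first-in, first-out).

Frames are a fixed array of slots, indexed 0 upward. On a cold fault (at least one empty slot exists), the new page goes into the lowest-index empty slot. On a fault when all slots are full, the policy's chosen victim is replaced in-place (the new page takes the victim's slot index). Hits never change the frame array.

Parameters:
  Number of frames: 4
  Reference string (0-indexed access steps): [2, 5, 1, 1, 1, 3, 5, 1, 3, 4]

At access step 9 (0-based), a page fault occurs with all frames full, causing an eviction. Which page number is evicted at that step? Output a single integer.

Answer: 2

Derivation:
Step 0: ref 2 -> FAULT, frames=[2,-,-,-]
Step 1: ref 5 -> FAULT, frames=[2,5,-,-]
Step 2: ref 1 -> FAULT, frames=[2,5,1,-]
Step 3: ref 1 -> HIT, frames=[2,5,1,-]
Step 4: ref 1 -> HIT, frames=[2,5,1,-]
Step 5: ref 3 -> FAULT, frames=[2,5,1,3]
Step 6: ref 5 -> HIT, frames=[2,5,1,3]
Step 7: ref 1 -> HIT, frames=[2,5,1,3]
Step 8: ref 3 -> HIT, frames=[2,5,1,3]
Step 9: ref 4 -> FAULT, evict 2, frames=[4,5,1,3]
At step 9: evicted page 2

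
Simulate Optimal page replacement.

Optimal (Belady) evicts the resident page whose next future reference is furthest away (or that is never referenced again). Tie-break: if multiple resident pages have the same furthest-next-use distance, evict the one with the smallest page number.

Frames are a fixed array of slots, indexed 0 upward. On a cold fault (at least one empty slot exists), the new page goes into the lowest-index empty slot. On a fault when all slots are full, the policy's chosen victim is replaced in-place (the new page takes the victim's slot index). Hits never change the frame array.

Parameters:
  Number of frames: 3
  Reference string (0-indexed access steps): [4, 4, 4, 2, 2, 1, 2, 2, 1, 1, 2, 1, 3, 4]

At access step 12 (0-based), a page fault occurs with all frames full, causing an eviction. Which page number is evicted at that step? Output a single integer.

Step 0: ref 4 -> FAULT, frames=[4,-,-]
Step 1: ref 4 -> HIT, frames=[4,-,-]
Step 2: ref 4 -> HIT, frames=[4,-,-]
Step 3: ref 2 -> FAULT, frames=[4,2,-]
Step 4: ref 2 -> HIT, frames=[4,2,-]
Step 5: ref 1 -> FAULT, frames=[4,2,1]
Step 6: ref 2 -> HIT, frames=[4,2,1]
Step 7: ref 2 -> HIT, frames=[4,2,1]
Step 8: ref 1 -> HIT, frames=[4,2,1]
Step 9: ref 1 -> HIT, frames=[4,2,1]
Step 10: ref 2 -> HIT, frames=[4,2,1]
Step 11: ref 1 -> HIT, frames=[4,2,1]
Step 12: ref 3 -> FAULT, evict 1, frames=[4,2,3]
At step 12: evicted page 1

Answer: 1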